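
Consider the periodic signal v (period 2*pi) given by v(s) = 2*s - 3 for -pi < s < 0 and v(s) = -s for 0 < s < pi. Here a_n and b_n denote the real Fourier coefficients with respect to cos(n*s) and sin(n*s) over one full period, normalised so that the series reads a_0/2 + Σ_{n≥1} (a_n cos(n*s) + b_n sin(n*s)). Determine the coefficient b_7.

b_7 = 1/pi ∫_{-pi}^{pi} v(s) sin(7*s) ds.
Split the integral at the breakpoints.
Integrating by parts (boundary term plus one more integral), an antiderivative of (2*s - 3) sin(7*s) is -2*s*cos(7*s)/7 + 2*sin(7*s)/49 + 3*cos(7*s)/7; evaluating from -pi to 0: ∫_{-pi}^{0} (2*s - 3) sin(7*s) ds = (3/7) - (-2*pi/7 - 3/7) = 6/7 + 2*pi/7.
Integrating by parts (boundary term plus one more integral), an antiderivative of (-s) sin(7*s) is s*cos(7*s)/7 - sin(7*s)/49; evaluating from 0 to pi: ∫_{0}^{pi} (-s) sin(7*s) ds = (-pi/7) - (0) = -pi/7.
Summing the pieces and multiplying by (1/pi) gives b_7 = (pi + 6)/(7*pi).

(pi + 6)/(7*pi)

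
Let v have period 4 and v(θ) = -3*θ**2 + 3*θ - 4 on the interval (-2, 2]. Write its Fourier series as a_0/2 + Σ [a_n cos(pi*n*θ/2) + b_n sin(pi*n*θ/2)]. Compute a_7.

48/(49*pi**2)

a_7 = 1/2 ∫_{-2}^{2} v(θ) cos(7*pi*θ/2) dθ.
Integrating by parts twice (tabular method), an antiderivative of (-3*θ**2 + 3*θ - 4) cos(7*pi*θ/2) is -6*θ**2*sin(7*pi*θ/2)/(7*pi) + 6*θ*sin(7*pi*θ/2)/(7*pi) - 24*θ*cos(7*pi*θ/2)/(49*pi**2) - 8*sin(7*pi*θ/2)/(7*pi) + 48*sin(7*pi*θ/2)/(343*pi**3) + 12*cos(7*pi*θ/2)/(49*pi**2); evaluating from -2 to 2: ∫_{-2}^{2} (-3*θ**2 + 3*θ - 4) cos(7*pi*θ/2) dθ = (36/(49*pi**2)) - (-60/(49*pi**2)) = 96/(49*pi**2).
Hence a_7 = (1/2)·(96/(49*pi**2)) = 48/(49*pi**2).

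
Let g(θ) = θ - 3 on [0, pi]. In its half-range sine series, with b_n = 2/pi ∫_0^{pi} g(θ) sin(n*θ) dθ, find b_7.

2*(-6 + pi)/(7*pi)

b_7 = 2/pi ∫_0^{pi} (θ - 3) sin(7*θ) dθ.
Integrating by parts (boundary term plus one more integral), an antiderivative of (θ - 3) sin(7*θ) is -θ*cos(7*θ)/7 + sin(7*θ)/49 + 3*cos(7*θ)/7; evaluating from 0 to pi: ∫_{0}^{pi} (θ - 3) sin(7*θ) dθ = (-3/7 + pi/7) - (3/7) = -6/7 + pi/7.
Hence b_7 = (2/pi)·(-6/7 + pi/7) = 2*(-6 + pi)/(7*pi).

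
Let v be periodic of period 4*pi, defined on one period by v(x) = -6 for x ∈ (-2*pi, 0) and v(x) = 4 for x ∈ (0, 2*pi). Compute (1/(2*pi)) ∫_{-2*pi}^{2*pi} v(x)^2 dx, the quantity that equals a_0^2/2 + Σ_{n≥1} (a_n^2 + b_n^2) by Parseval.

52

(1/(2*pi)) ∫_{-2*pi}^{2*pi} v(x)^2 dx = (1/(2*pi)) · (104*pi) = 52.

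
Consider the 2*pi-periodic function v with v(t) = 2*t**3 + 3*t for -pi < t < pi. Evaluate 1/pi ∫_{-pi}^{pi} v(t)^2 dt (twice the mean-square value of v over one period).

2*pi**2*(105 + 84*pi**2 + 20*pi**4)/35

1/pi ∫_{-pi}^{pi} v(t)^2 dt = 1/pi · (2*pi**3*(105 + 84*pi**2 + 20*pi**4)/35) = 2*pi**2*(105 + 84*pi**2 + 20*pi**4)/35.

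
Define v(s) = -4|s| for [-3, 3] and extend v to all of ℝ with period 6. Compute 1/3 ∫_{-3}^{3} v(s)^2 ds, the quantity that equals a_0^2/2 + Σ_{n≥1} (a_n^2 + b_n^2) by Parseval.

96

1/3 ∫_{-3}^{3} v(s)^2 ds = 1/3 · (288) = 96.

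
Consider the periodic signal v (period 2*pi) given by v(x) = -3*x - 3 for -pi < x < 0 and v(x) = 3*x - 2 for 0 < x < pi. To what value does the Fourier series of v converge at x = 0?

At x = 0 the one-sided limits are v(0^-) = -3 and v(0^+) = -2.
By Dirichlet's theorem the series converges to their average, [(-3) + (-2)]/2 = -5/2.

-5/2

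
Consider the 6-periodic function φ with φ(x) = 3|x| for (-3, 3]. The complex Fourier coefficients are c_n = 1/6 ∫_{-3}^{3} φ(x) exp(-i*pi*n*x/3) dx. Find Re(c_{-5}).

-18/(25*pi**2)

Since φ is real-valued, Re(c_{-5}) = 1/6 ∫_{-3}^{3} φ(x) cos(-5*pi*x/3) dx = a_{5}/2.
φ is even and cos(-5*pi*x/3) is even, so the integrand is even: ∫_{-3}^{3} φ(x) cos(-5*pi*x/3) dx = 2∫_0^{3} φ(x) cos(-5*pi*x/3) dx.
Integrating by parts (boundary term plus one more integral), an antiderivative of (3*x) cos(-5*pi*x/3) is 9*x*sin(5*pi*x/3)/(5*pi) + 27*cos(5*pi*x/3)/(25*pi**2); evaluating from 0 to 3: ∫_{0}^{3} (3*x) cos(-5*pi*x/3) dx = (-27/(25*pi**2)) - (27/(25*pi**2)) = -54/(25*pi**2).
So ∫_{-3}^{3} φ(x) cos(-5*pi*x/3) dx = -108/(25*pi**2).
Hence Re(c_{-5}) = (1/6)·(-108/(25*pi**2)) = -18/(25*pi**2).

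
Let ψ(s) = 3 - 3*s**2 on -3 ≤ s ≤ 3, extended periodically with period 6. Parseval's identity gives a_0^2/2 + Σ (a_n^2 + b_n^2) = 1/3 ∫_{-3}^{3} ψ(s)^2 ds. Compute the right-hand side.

1008/5

1/3 ∫_{-3}^{3} ψ(s)^2 ds = 1/3 · (3024/5) = 1008/5.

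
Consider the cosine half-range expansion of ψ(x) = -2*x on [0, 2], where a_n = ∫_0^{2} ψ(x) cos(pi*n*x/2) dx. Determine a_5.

a_5 = ∫_0^{2} (-2*x) cos(5*pi*x/2) dx.
Integrating by parts (boundary term plus one more integral), an antiderivative of (-2*x) cos(5*pi*x/2) is -4*x*sin(5*pi*x/2)/(5*pi) - 8*cos(5*pi*x/2)/(25*pi**2); evaluating from 0 to 2: ∫_{0}^{2} (-2*x) cos(5*pi*x/2) dx = (8/(25*pi**2)) - (-8/(25*pi**2)) = 16/(25*pi**2).
Hence a_5 = 16/(25*pi**2).

16/(25*pi**2)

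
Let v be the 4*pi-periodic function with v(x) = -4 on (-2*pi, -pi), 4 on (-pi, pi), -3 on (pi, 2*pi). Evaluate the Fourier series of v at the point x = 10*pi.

x = 10*pi differs from x = 2*pi by 2 full period(s), and the series is 4*pi-periodic.
At x = 2*pi the one-sided limits are v(2*pi^-) = -3 and v(2*pi^+) = -4.
By Dirichlet's theorem the series converges to their average, [(-3) + (-4)]/2 = -7/2.

-7/2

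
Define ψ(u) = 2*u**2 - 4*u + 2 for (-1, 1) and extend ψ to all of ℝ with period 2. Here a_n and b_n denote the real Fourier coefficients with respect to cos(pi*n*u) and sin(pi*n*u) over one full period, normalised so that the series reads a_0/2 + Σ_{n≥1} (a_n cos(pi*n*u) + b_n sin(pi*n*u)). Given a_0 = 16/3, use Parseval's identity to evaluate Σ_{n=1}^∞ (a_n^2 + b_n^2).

Parseval: a_0^2/2 + Σ_{n≥1} (a_n^2+b_n^2) = ∫_{-1}^{1} ψ(u)^2 du = 128/5.
Subtract a_0^2/2 = 128/9: Σ (a_n^2+b_n^2) = 512/45.

512/45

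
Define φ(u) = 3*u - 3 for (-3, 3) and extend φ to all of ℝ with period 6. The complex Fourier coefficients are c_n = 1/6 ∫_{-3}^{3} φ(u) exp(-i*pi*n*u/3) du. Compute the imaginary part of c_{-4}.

Since φ is real-valued, Im(c_{-4}) = -1/6 ∫_{-3}^{3} φ(u) sin(-4*pi*u/3) du = b_{4}/2.
Integrating by parts (boundary term plus one more integral), an antiderivative of (3*u - 3) sin(-4*pi*u/3) is 9*u*cos(4*pi*u/3)/(4*pi) - 27*sin(4*pi*u/3)/(16*pi**2) - 9*cos(4*pi*u/3)/(4*pi); evaluating from -3 to 3: ∫_{-3}^{3} (3*u - 3) sin(-4*pi*u/3) du = (9/(2*pi)) - (-9/pi) = 27/(2*pi).
Hence Im(c_{-4}) = (-1/6)·(27/(2*pi)) = -9/(4*pi).

-9/(4*pi)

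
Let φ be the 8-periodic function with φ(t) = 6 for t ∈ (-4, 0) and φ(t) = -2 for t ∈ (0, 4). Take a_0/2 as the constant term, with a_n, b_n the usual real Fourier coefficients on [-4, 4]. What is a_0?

4

a_0 = 1/4 ∫_{-4}^{4} φ(t) dt = 1/4 · (16) = 4.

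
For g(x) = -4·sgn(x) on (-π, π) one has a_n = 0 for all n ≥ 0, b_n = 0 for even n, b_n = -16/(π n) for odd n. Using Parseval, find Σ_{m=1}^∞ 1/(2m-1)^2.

Parseval: Σ b_n^2 = (1/π) ∫_{-π}^{π} g(x)^2 dx = 32.
Only odd n contribute, with b_n^2 = 256/(π^2 n^2), so Σ_{m≥1} 1/(2m-1)^2 = π^2·(32)/256 = pi**2/8.

pi**2/8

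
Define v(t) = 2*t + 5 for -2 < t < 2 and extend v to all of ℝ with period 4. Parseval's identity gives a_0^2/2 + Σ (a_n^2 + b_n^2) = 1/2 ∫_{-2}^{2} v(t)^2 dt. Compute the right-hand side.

1/2 ∫_{-2}^{2} v(t)^2 dt = 1/2 · (364/3) = 182/3.

182/3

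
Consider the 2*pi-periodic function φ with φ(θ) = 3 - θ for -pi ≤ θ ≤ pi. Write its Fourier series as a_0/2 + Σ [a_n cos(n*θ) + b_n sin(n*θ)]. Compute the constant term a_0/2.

3

a_0 = 1/pi ∫_{-pi}^{pi} φ(θ) dθ = 1/pi · (6*pi) = 6.
So the constant term a_0/2 = 3.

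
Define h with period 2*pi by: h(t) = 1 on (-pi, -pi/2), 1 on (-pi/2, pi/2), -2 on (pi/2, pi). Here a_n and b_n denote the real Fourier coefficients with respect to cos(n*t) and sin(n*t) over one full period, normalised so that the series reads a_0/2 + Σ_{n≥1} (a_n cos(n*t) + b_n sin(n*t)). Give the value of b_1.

b_1 = 1/pi ∫_{-pi}^{pi} h(t) sin(t) dt.
Split the integral at the breakpoints.
Directly, an antiderivative of (1) sin(t) is -cos(t); evaluating from -pi to -pi/2: ∫_{-pi}^{-pi/2} (1) sin(t) dt = (0) - (1) = -1.
Directly, an antiderivative of (1) sin(t) is -cos(t); evaluating from -pi/2 to pi/2: ∫_{-pi/2}^{pi/2} (1) sin(t) dt = (0) - (0) = 0.
Directly, an antiderivative of (-2) sin(t) is 2*cos(t); evaluating from pi/2 to pi: ∫_{pi/2}^{pi} (-2) sin(t) dt = (-2) - (0) = -2.
Summing the pieces and multiplying by (1/pi) gives b_1 = -3/pi.

-3/pi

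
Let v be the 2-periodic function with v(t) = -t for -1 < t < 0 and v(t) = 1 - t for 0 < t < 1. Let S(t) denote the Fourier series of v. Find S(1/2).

v is continuous at t = 1/2 with value 1/2, so the series converges to 1/2 there.

1/2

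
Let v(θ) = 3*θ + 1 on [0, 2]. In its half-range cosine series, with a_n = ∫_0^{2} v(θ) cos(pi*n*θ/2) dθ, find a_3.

-8/(3*pi**2)

a_3 = ∫_0^{2} (3*θ + 1) cos(3*pi*θ/2) dθ.
Integrating by parts (boundary term plus one more integral), an antiderivative of (3*θ + 1) cos(3*pi*θ/2) is 2*θ*sin(3*pi*θ/2)/pi + 2*sin(3*pi*θ/2)/(3*pi) + 4*cos(3*pi*θ/2)/(3*pi**2); evaluating from 0 to 2: ∫_{0}^{2} (3*θ + 1) cos(3*pi*θ/2) dθ = (-4/(3*pi**2)) - (4/(3*pi**2)) = -8/(3*pi**2).
Hence a_3 = -8/(3*pi**2).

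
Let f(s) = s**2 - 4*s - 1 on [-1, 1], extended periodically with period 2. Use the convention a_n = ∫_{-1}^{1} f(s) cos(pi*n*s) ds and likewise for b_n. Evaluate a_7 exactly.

a_7 = ∫_{-1}^{1} f(s) cos(7*pi*s) ds.
Integrating by parts twice (tabular method), an antiderivative of (s**2 - 4*s - 1) cos(7*pi*s) is s**2*sin(7*pi*s)/(7*pi) - 4*s*sin(7*pi*s)/(7*pi) + 2*s*cos(7*pi*s)/(49*pi**2) - sin(7*pi*s)/(7*pi) - 2*sin(7*pi*s)/(343*pi**3) - 4*cos(7*pi*s)/(49*pi**2); evaluating from -1 to 1: ∫_{-1}^{1} (s**2 - 4*s - 1) cos(7*pi*s) ds = (2/(49*pi**2)) - (6/(49*pi**2)) = -4/(49*pi**2).
Hence a_7 = -4/(49*pi**2).

-4/(49*pi**2)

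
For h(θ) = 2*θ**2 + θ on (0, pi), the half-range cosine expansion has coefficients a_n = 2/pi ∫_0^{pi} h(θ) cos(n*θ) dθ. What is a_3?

a_3 = 2/pi ∫_0^{pi} (2*θ**2 + θ) cos(3*θ) dθ.
Integrating by parts twice (tabular method), an antiderivative of (2*θ**2 + θ) cos(3*θ) is 2*θ**2*sin(3*θ)/3 + θ*sin(3*θ)/3 + 4*θ*cos(3*θ)/9 - 4*sin(3*θ)/27 + cos(3*θ)/9; evaluating from 0 to pi: ∫_{0}^{pi} (2*θ**2 + θ) cos(3*θ) dθ = (-4*pi/9 - 1/9) - (1/9) = -4*pi/9 - 2/9.
Hence a_3 = (2/pi)·(-4*pi/9 - 2/9) = 4*(-2*pi - 1)/(9*pi).

4*(-2*pi - 1)/(9*pi)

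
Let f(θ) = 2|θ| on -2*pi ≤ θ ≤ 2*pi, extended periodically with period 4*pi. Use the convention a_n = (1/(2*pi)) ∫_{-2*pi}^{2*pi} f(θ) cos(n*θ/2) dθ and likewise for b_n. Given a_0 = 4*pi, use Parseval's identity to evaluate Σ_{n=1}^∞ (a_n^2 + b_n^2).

Parseval: a_0^2/2 + Σ_{n≥1} (a_n^2+b_n^2) = (1/(2*pi)) ∫_{-2*pi}^{2*pi} f(θ)^2 dθ = 32*pi**2/3.
Subtract a_0^2/2 = 8*pi**2: Σ (a_n^2+b_n^2) = 8*pi**2/3.

8*pi**2/3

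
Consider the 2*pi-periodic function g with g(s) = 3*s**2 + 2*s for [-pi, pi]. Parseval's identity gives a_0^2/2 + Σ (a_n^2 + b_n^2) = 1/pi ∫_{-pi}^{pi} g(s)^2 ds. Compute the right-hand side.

1/pi ∫_{-pi}^{pi} g(s)^2 ds = 1/pi · (2*pi**3*(20 + 27*pi**2)/15) = 2*pi**2*(20 + 27*pi**2)/15.

2*pi**2*(20 + 27*pi**2)/15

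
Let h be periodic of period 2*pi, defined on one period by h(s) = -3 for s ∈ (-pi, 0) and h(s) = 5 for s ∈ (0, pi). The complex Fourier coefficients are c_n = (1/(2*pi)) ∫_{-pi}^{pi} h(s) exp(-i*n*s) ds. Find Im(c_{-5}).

Since h is real-valued, Im(c_{-5}) = -(1/(2*pi)) ∫_{-pi}^{pi} h(s) sin(-5*s) ds = b_{5}/2.
Split the integral at the breakpoints.
Directly, an antiderivative of (-3) sin(-5*s) is -3*cos(5*s)/5; evaluating from -pi to 0: ∫_{-pi}^{0} (-3) sin(-5*s) ds = (-3/5) - (3/5) = -6/5.
Directly, an antiderivative of (5) sin(-5*s) is cos(5*s); evaluating from 0 to pi: ∫_{0}^{pi} (5) sin(-5*s) ds = (-1) - (1) = -2.
So ∫_{-pi}^{pi} h(s) sin(-5*s) ds = -16/5.
Hence Im(c_{-5}) = (-1/(2*pi))·(-16/5) = 8/(5*pi).

8/(5*pi)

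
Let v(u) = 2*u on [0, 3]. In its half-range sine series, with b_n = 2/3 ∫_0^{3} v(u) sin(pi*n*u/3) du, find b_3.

4/pi

b_3 = 2/3 ∫_0^{3} (2*u) sin(pi*u) du.
Integrating by parts (boundary term plus one more integral), an antiderivative of (2*u) sin(pi*u) is -2*u*cos(pi*u)/pi + 2*sin(pi*u)/pi**2; evaluating from 0 to 3: ∫_{0}^{3} (2*u) sin(pi*u) du = (6/pi) - (0) = 6/pi.
Hence b_3 = (2/3)·(6/pi) = 4/pi.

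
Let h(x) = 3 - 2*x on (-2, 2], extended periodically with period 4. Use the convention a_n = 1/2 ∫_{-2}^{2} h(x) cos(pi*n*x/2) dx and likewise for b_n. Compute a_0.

a_0 = 1/2 ∫_{-2}^{2} h(x) dx = 1/2 · (12) = 6.

6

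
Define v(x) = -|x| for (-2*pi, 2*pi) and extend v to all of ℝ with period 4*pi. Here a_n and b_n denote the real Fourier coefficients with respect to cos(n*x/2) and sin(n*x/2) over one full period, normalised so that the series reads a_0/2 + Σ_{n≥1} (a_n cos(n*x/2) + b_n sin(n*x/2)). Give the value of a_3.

a_3 = (1/(2*pi)) ∫_{-2*pi}^{2*pi} v(x) cos(3*x/2) dx.
v is even and cos(3*x/2) is even, so the integrand is even and a_3 = 1/pi ∫_0^{2*pi} v(x) cos(3*x/2) dx.
Integrating by parts (boundary term plus one more integral), an antiderivative of (-x) cos(3*x/2) is -2*x*sin(3*x/2)/3 - 4*cos(3*x/2)/9; evaluating from 0 to 2*pi: ∫_{0}^{2*pi} (-x) cos(3*x/2) dx = (4/9) - (-4/9) = 8/9.
Hence a_3 = (1/pi)·(8/9) = 8/(9*pi).

8/(9*pi)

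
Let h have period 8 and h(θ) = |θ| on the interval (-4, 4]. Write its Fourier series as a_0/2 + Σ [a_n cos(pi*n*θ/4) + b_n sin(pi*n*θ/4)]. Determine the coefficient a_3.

a_3 = 1/4 ∫_{-4}^{4} h(θ) cos(3*pi*θ/4) dθ.
h is even and cos(3*pi*θ/4) is even, so the integrand is even and a_3 = 1/2 ∫_0^{4} h(θ) cos(3*pi*θ/4) dθ.
Integrating by parts (boundary term plus one more integral), an antiderivative of (θ) cos(3*pi*θ/4) is 4*θ*sin(3*pi*θ/4)/(3*pi) + 16*cos(3*pi*θ/4)/(9*pi**2); evaluating from 0 to 4: ∫_{0}^{4} (θ) cos(3*pi*θ/4) dθ = (-16/(9*pi**2)) - (16/(9*pi**2)) = -32/(9*pi**2).
Hence a_3 = (1/2)·(-32/(9*pi**2)) = -16/(9*pi**2).

-16/(9*pi**2)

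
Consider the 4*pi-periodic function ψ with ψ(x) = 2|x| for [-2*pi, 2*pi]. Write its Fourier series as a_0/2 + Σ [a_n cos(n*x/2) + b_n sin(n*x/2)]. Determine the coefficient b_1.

b_1 = (1/(2*pi)) ∫_{-2*pi}^{2*pi} ψ(x) sin(x/2) dx.
ψ is even and sin(x/2) is odd, so the integrand is odd over a symmetric interval and the integral vanishes.

0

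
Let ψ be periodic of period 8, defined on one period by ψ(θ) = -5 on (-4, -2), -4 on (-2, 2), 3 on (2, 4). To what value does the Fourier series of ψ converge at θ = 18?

-1/2

θ = 18 differs from θ = 2 by 2 full period(s), and the series is 8-periodic.
At θ = 2 the one-sided limits are ψ(2^-) = -4 and ψ(2^+) = 3.
By Dirichlet's theorem the series converges to their average, [(-4) + (3)]/2 = -1/2.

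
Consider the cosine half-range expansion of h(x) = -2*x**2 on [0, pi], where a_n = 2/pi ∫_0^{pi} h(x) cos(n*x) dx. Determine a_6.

a_6 = 2/pi ∫_0^{pi} (-2*x**2) cos(6*x) dx.
Integrating by parts twice (tabular method), an antiderivative of (-2*x**2) cos(6*x) is -x**2*sin(6*x)/3 - x*cos(6*x)/9 + sin(6*x)/54; evaluating from 0 to pi: ∫_{0}^{pi} (-2*x**2) cos(6*x) dx = (-pi/9) - (0) = -pi/9.
Hence a_6 = (2/pi)·(-pi/9) = -2/9.

-2/9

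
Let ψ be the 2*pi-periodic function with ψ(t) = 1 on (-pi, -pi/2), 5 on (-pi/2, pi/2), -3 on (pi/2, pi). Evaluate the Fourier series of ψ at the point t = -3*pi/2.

1

t = -3*pi/2 differs from t = pi/2 by -1 full period(s), and the series is 2*pi-periodic.
At t = pi/2 the one-sided limits are ψ(pi/2^-) = 5 and ψ(pi/2^+) = -3.
By Dirichlet's theorem the series converges to their average, [(5) + (-3)]/2 = 1.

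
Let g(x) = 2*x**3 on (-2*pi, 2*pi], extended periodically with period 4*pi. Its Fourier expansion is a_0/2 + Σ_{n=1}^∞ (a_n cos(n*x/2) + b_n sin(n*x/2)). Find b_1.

-192 + 32*pi**2

b_1 = (1/(2*pi)) ∫_{-2*pi}^{2*pi} g(x) sin(x/2) dx.
g is odd and sin(x/2) is odd, so the integrand is even and b_1 = 1/pi ∫_0^{2*pi} g(x) sin(x/2) dx.
Integrating by parts three times (tabular method), an antiderivative of (2*x**3) sin(x/2) is -4*x**3*cos(x/2) + 24*x**2*sin(x/2) + 96*x*cos(x/2) - 192*sin(x/2); evaluating from 0 to 2*pi: ∫_{0}^{2*pi} (2*x**3) sin(x/2) dx = (32*pi*(-6 + pi**2)) - (0) = 32*pi*(-6 + pi**2).
Hence b_1 = (1/pi)·(32*pi*(-6 + pi**2)) = -192 + 32*pi**2.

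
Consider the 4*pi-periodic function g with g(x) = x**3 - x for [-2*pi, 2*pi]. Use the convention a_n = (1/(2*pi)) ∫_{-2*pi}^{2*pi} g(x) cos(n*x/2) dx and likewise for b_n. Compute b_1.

-100 + 16*pi**2

b_1 = (1/(2*pi)) ∫_{-2*pi}^{2*pi} g(x) sin(x/2) dx.
g is odd and sin(x/2) is odd, so the integrand is even and b_1 = 1/pi ∫_0^{2*pi} g(x) sin(x/2) dx.
Integrating by parts three times (tabular method), an antiderivative of (x**3 - x) sin(x/2) is -2*x**3*cos(x/2) + 12*x**2*sin(x/2) + 50*x*cos(x/2) - 100*sin(x/2); evaluating from 0 to 2*pi: ∫_{0}^{2*pi} (x**3 - x) sin(x/2) dx = (-100*pi + 16*pi**3) - (0) = -100*pi + 16*pi**3.
Hence b_1 = (1/pi)·(-100*pi + 16*pi**3) = -100 + 16*pi**2.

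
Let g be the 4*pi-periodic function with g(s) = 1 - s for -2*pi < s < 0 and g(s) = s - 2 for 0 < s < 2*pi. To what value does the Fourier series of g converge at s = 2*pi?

At s = 2*pi the one-sided limits are g(2*pi^-) = -2 + 2*pi and g(2*pi^+) = 1 + 2*pi.
By Dirichlet's theorem the series converges to their average, [(-2 + 2*pi) + (1 + 2*pi)]/2 = -1/2 + 2*pi.

-1/2 + 2*pi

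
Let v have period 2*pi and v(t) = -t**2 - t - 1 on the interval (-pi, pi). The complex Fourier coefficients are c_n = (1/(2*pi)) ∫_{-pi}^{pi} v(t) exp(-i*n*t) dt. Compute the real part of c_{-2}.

Since v is real-valued, Re(c_{-2}) = (1/(2*pi)) ∫_{-pi}^{pi} v(t) cos(-2*t) dt = a_{2}/2.
Integrating by parts twice (tabular method), an antiderivative of (-t**2 - t - 1) cos(-2*t) is -t**2*sin(2*t)/2 - t*sin(2*t)/2 - t*cos(2*t)/2 - sin(2*t)/4 - cos(2*t)/4; evaluating from -pi to pi: ∫_{-pi}^{pi} (-t**2 - t - 1) cos(-2*t) dt = (-pi/2 - 1/4) - (-1/4 + pi/2) = -pi.
Hence Re(c_{-2}) = (1/(2*pi))·(-pi) = -1/2.

-1/2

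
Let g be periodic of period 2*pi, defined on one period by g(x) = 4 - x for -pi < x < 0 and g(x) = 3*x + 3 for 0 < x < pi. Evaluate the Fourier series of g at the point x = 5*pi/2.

3 + 3*pi/2

x = 5*pi/2 differs from x = pi/2 by 1 full period(s), and the series is 2*pi-periodic.
g is continuous at x = pi/2 with value 3 + 3*pi/2, so the series converges to 3 + 3*pi/2 there.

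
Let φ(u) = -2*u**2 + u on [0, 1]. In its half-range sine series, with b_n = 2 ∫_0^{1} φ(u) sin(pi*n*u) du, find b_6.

b_6 = 2 ∫_0^{1} (-2*u**2 + u) sin(6*pi*u) du.
Integrating by parts twice (tabular method), an antiderivative of (-2*u**2 + u) sin(6*pi*u) is u**2*cos(6*pi*u)/(3*pi) - u*sin(6*pi*u)/(9*pi**2) - u*cos(6*pi*u)/(6*pi) + sin(6*pi*u)/(36*pi**2) - cos(6*pi*u)/(54*pi**3); evaluating from 0 to 1: ∫_{0}^{1} (-2*u**2 + u) sin(6*pi*u) du = ((-1 + 9*pi**2)/(54*pi**3)) - (-1/(54*pi**3)) = 1/(6*pi).
Hence b_6 = 2·(1/(6*pi)) = 1/(3*pi).

1/(3*pi)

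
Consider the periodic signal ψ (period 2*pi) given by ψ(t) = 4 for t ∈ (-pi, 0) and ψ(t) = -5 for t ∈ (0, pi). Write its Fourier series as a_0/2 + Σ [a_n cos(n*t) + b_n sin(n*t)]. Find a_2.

0

a_2 = 1/pi ∫_{-pi}^{pi} ψ(t) cos(2*t) dt.
Split the integral at the breakpoints.
Directly, an antiderivative of (4) cos(2*t) is 2*sin(2*t); evaluating from -pi to 0: ∫_{-pi}^{0} (4) cos(2*t) dt = (0) - (0) = 0.
Directly, an antiderivative of (-5) cos(2*t) is -5*sin(2*t)/2; evaluating from 0 to pi: ∫_{0}^{pi} (-5) cos(2*t) dt = (0) - (0) = 0.
Summing the pieces and multiplying by (1/pi) gives a_2 = 0.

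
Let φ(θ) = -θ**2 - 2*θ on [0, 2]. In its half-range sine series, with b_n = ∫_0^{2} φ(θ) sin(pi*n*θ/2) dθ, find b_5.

b_5 = ∫_0^{2} (-θ**2 - 2*θ) sin(5*pi*θ/2) dθ.
Integrating by parts twice (tabular method), an antiderivative of (-θ**2 - 2*θ) sin(5*pi*θ/2) is 2*θ**2*cos(5*pi*θ/2)/(5*pi) - 8*θ*sin(5*pi*θ/2)/(25*pi**2) + 4*θ*cos(5*pi*θ/2)/(5*pi) - 8*sin(5*pi*θ/2)/(25*pi**2) - 16*cos(5*pi*θ/2)/(125*pi**3); evaluating from 0 to 2: ∫_{0}^{2} (-θ**2 - 2*θ) sin(5*pi*θ/2) dθ = (16*(1 - 25*pi**2)/(125*pi**3)) - (-16/(125*pi**3)) = 16*(2 - 25*pi**2)/(125*pi**3).
Hence b_5 = 16*(2 - 25*pi**2)/(125*pi**3).

16*(2 - 25*pi**2)/(125*pi**3)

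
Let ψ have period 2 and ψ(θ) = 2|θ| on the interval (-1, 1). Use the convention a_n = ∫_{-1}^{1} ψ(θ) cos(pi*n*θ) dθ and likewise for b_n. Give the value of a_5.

a_5 = ∫_{-1}^{1} ψ(θ) cos(5*pi*θ) dθ.
ψ is even and cos(5*pi*θ) is even, so the integrand is even and a_5 = 2 ∫_0^{1} ψ(θ) cos(5*pi*θ) dθ.
Integrating by parts (boundary term plus one more integral), an antiderivative of (2*θ) cos(5*pi*θ) is 2*θ*sin(5*pi*θ)/(5*pi) + 2*cos(5*pi*θ)/(25*pi**2); evaluating from 0 to 1: ∫_{0}^{1} (2*θ) cos(5*pi*θ) dθ = (-2/(25*pi**2)) - (2/(25*pi**2)) = -4/(25*pi**2).
Hence a_5 = 2·(-4/(25*pi**2)) = -8/(25*pi**2).

-8/(25*pi**2)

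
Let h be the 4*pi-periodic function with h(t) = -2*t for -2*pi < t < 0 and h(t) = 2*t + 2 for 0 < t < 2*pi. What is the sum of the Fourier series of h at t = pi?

2 + 2*pi

h is continuous at t = pi with value 2 + 2*pi, so the series converges to 2 + 2*pi there.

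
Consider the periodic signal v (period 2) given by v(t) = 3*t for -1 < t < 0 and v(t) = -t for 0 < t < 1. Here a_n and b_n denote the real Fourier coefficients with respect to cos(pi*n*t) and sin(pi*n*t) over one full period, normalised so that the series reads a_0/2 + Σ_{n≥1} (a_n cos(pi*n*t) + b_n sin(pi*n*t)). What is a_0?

-2

a_0 = ∫_{-1}^{1} v(t) dt = -2.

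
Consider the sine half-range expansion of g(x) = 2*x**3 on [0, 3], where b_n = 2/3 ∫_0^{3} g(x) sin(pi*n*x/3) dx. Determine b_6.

b_6 = 2/3 ∫_0^{3} (2*x**3) sin(2*pi*x) dx.
Integrating by parts three times (tabular method), an antiderivative of (2*x**3) sin(2*pi*x) is -x**3*cos(2*pi*x)/pi + 3*x**2*sin(2*pi*x)/(2*pi**2) + 3*x*cos(2*pi*x)/(2*pi**3) - 3*sin(2*pi*x)/(4*pi**4); evaluating from 0 to 3: ∫_{0}^{3} (2*x**3) sin(2*pi*x) dx = (-27/pi + 9/(2*pi**3)) - (0) = -27/pi + 9/(2*pi**3).
Hence b_6 = (2/3)·(-27/pi + 9/(2*pi**3)) = -18/pi + 3/pi**3.

-18/pi + 3/pi**3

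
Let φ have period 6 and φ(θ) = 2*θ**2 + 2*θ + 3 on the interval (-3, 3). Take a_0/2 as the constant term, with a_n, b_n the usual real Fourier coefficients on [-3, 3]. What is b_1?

b_1 = 1/3 ∫_{-3}^{3} φ(θ) sin(pi*θ/3) dθ.
Integrating by parts twice (tabular method), an antiderivative of (2*θ**2 + 2*θ + 3) sin(pi*θ/3) is -6*θ**2*cos(pi*θ/3)/pi + 36*θ*sin(pi*θ/3)/pi**2 - 6*θ*cos(pi*θ/3)/pi + 18*sin(pi*θ/3)/pi**2 - 9*cos(pi*θ/3)/pi + 108*cos(pi*θ/3)/pi**3; evaluating from -3 to 3: ∫_{-3}^{3} (2*θ**2 + 2*θ + 3) sin(pi*θ/3) dθ = (-108/pi**3 + 81/pi) - (-108/pi**3 + 45/pi) = 36/pi.
Hence b_1 = (1/3)·(36/pi) = 12/pi.

12/pi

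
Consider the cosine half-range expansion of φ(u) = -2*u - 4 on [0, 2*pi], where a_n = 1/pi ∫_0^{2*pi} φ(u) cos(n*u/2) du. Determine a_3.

a_3 = 1/pi ∫_0^{2*pi} (-2*u - 4) cos(3*u/2) du.
Integrating by parts (boundary term plus one more integral), an antiderivative of (-2*u - 4) cos(3*u/2) is -4*u*sin(3*u/2)/3 - 8*sin(3*u/2)/3 - 8*cos(3*u/2)/9; evaluating from 0 to 2*pi: ∫_{0}^{2*pi} (-2*u - 4) cos(3*u/2) du = (8/9) - (-8/9) = 16/9.
Hence a_3 = (1/pi)·(16/9) = 16/(9*pi).

16/(9*pi)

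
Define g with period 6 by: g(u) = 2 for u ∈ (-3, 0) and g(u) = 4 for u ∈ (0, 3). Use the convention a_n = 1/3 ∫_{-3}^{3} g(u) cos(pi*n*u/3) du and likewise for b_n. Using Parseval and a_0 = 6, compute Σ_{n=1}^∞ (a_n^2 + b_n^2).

2

Parseval: a_0^2/2 + Σ_{n≥1} (a_n^2+b_n^2) = 1/3 ∫_{-3}^{3} g(u)^2 du = 20.
Subtract a_0^2/2 = 18: Σ (a_n^2+b_n^2) = 2.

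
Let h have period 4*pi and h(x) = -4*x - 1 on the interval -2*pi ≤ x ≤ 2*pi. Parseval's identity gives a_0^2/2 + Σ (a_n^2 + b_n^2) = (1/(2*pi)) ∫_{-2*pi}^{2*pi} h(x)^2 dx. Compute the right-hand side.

(1/(2*pi)) ∫_{-2*pi}^{2*pi} h(x)^2 dx = (1/(2*pi)) · (4*pi + 256*pi**3/3) = 2 + 128*pi**2/3.

2 + 128*pi**2/3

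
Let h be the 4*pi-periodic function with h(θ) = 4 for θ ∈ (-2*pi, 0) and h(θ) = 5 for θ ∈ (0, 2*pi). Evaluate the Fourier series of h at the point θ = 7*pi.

θ = 7*pi differs from θ = -pi by 2 full period(s), and the series is 4*pi-periodic.
h is continuous at θ = -pi with value 4, so the series converges to 4 there.

4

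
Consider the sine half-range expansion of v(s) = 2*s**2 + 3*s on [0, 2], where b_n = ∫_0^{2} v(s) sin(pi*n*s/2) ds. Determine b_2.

b_2 = ∫_0^{2} (2*s**2 + 3*s) sin(pi*s) ds.
Integrating by parts twice (tabular method), an antiderivative of (2*s**2 + 3*s) sin(pi*s) is -2*s**2*cos(pi*s)/pi + 4*s*sin(pi*s)/pi**2 - 3*s*cos(pi*s)/pi + 3*sin(pi*s)/pi**2 + 4*cos(pi*s)/pi**3; evaluating from 0 to 2: ∫_{0}^{2} (2*s**2 + 3*s) sin(pi*s) ds = (-14/pi + 4/pi**3) - (4/pi**3) = -14/pi.
Hence b_2 = -14/pi.

-14/pi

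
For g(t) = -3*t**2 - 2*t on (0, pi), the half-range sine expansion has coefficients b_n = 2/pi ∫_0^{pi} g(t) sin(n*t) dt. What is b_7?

2*(-147*pi**2 - 98*pi + 12)/(343*pi)

b_7 = 2/pi ∫_0^{pi} (-3*t**2 - 2*t) sin(7*t) dt.
Integrating by parts twice (tabular method), an antiderivative of (-3*t**2 - 2*t) sin(7*t) is 3*t**2*cos(7*t)/7 - 6*t*sin(7*t)/49 + 2*t*cos(7*t)/7 - 2*sin(7*t)/49 - 6*cos(7*t)/343; evaluating from 0 to pi: ∫_{0}^{pi} (-3*t**2 - 2*t) sin(7*t) dt = (-3*pi**2/7 - 2*pi/7 + 6/343) - (-6/343) = -3*pi**2/7 - 2*pi/7 + 12/343.
Hence b_7 = (2/pi)·(-3*pi**2/7 - 2*pi/7 + 12/343) = 2*(-147*pi**2 - 98*pi + 12)/(343*pi).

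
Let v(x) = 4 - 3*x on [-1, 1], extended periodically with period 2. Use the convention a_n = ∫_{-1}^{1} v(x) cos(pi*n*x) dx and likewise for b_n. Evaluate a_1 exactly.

a_1 = ∫_{-1}^{1} v(x) cos(pi*x) dx.
Integrating by parts (boundary term plus one more integral), an antiderivative of (4 - 3*x) cos(pi*x) is -3*x*sin(pi*x)/pi + 4*sin(pi*x)/pi - 3*cos(pi*x)/pi**2; evaluating from -1 to 1: ∫_{-1}^{1} (4 - 3*x) cos(pi*x) dx = (3/pi**2) - (3/pi**2) = 0.
Hence a_1 = 0.

0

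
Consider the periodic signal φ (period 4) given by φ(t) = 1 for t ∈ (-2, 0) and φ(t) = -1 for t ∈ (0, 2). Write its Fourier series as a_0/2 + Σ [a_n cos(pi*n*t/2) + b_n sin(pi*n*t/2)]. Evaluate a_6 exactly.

a_6 = 1/2 ∫_{-2}^{2} φ(t) cos(3*pi*t) dt.
φ is odd and cos(3*pi*t) is even, so the integrand is odd over a symmetric interval and the integral vanishes.

0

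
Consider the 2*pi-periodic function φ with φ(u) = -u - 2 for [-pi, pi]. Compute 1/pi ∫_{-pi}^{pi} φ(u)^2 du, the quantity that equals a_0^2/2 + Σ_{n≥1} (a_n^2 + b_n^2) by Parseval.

2*pi**2/3 + 8

1/pi ∫_{-pi}^{pi} φ(u)^2 du = 1/pi · (2*pi*(pi**2 + 12)/3) = 2*pi**2/3 + 8.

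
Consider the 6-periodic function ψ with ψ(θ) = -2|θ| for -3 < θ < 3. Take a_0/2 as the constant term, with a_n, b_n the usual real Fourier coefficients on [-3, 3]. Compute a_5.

24/(25*pi**2)

a_5 = 1/3 ∫_{-3}^{3} ψ(θ) cos(5*pi*θ/3) dθ.
ψ is even and cos(5*pi*θ/3) is even, so the integrand is even and a_5 = 2/3 ∫_0^{3} ψ(θ) cos(5*pi*θ/3) dθ.
Integrating by parts (boundary term plus one more integral), an antiderivative of (-2*θ) cos(5*pi*θ/3) is -6*θ*sin(5*pi*θ/3)/(5*pi) - 18*cos(5*pi*θ/3)/(25*pi**2); evaluating from 0 to 3: ∫_{0}^{3} (-2*θ) cos(5*pi*θ/3) dθ = (18/(25*pi**2)) - (-18/(25*pi**2)) = 36/(25*pi**2).
Hence a_5 = (2/3)·(36/(25*pi**2)) = 24/(25*pi**2).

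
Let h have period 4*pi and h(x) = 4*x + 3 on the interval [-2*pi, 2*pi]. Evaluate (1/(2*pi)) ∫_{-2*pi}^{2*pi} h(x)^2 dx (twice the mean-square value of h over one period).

(1/(2*pi)) ∫_{-2*pi}^{2*pi} h(x)^2 dx = (1/(2*pi)) · (36*pi + 256*pi**3/3) = 18 + 128*pi**2/3.

18 + 128*pi**2/3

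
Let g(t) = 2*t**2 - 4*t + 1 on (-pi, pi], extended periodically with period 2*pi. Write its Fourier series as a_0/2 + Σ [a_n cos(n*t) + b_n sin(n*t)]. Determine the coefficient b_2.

b_2 = 1/pi ∫_{-pi}^{pi} g(t) sin(2*t) dt.
Integrating by parts twice (tabular method), an antiderivative of (2*t**2 - 4*t + 1) sin(2*t) is -t**2*cos(2*t) + t*sin(2*t) + 2*t*cos(2*t) - sin(2*t); evaluating from -pi to pi: ∫_{-pi}^{pi} (2*t**2 - 4*t + 1) sin(2*t) dt = (pi*(2 - pi)) - (-pi*(2 + pi)) = 4*pi.
Hence b_2 = (1/pi)·(4*pi) = 4.

4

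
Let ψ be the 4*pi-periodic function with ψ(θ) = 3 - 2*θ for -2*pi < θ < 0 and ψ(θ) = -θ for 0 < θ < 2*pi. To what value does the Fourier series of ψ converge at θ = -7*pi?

-pi

θ = -7*pi differs from θ = pi by -2 full period(s), and the series is 4*pi-periodic.
ψ is continuous at θ = pi with value -pi, so the series converges to -pi there.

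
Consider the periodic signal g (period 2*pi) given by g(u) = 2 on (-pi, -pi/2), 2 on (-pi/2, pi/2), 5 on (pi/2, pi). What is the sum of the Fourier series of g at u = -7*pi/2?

u = -7*pi/2 differs from u = pi/2 by -2 full period(s), and the series is 2*pi-periodic.
At u = pi/2 the one-sided limits are g(pi/2^-) = 2 and g(pi/2^+) = 5.
By Dirichlet's theorem the series converges to their average, [(2) + (5)]/2 = 7/2.

7/2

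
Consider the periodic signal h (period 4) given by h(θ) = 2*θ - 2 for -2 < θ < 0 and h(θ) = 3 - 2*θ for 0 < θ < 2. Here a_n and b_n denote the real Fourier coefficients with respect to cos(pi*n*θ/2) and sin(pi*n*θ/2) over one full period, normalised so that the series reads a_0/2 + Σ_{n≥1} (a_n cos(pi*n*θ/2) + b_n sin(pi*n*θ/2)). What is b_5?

2/pi

b_5 = 1/2 ∫_{-2}^{2} h(θ) sin(5*pi*θ/2) dθ.
Split the integral at the breakpoints.
Integrating by parts (boundary term plus one more integral), an antiderivative of (2*θ - 2) sin(5*pi*θ/2) is -4*θ*cos(5*pi*θ/2)/(5*pi) + 8*sin(5*pi*θ/2)/(25*pi**2) + 4*cos(5*pi*θ/2)/(5*pi); evaluating from -2 to 0: ∫_{-2}^{0} (2*θ - 2) sin(5*pi*θ/2) dθ = (4/(5*pi)) - (-12/(5*pi)) = 16/(5*pi).
Integrating by parts (boundary term plus one more integral), an antiderivative of (3 - 2*θ) sin(5*pi*θ/2) is 4*θ*cos(5*pi*θ/2)/(5*pi) - 8*sin(5*pi*θ/2)/(25*pi**2) - 6*cos(5*pi*θ/2)/(5*pi); evaluating from 0 to 2: ∫_{0}^{2} (3 - 2*θ) sin(5*pi*θ/2) dθ = (-2/(5*pi)) - (-6/(5*pi)) = 4/(5*pi).
Summing the pieces and multiplying by (1/2) gives b_5 = 2/pi.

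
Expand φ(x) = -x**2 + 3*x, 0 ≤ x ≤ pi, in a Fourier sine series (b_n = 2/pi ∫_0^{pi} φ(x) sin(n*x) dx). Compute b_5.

b_5 = 2/pi ∫_0^{pi} (-x**2 + 3*x) sin(5*x) dx.
Integrating by parts twice (tabular method), an antiderivative of (-x**2 + 3*x) sin(5*x) is x**2*cos(5*x)/5 - 2*x*sin(5*x)/25 - 3*x*cos(5*x)/5 + 3*sin(5*x)/25 - 2*cos(5*x)/125; evaluating from 0 to pi: ∫_{0}^{pi} (-x**2 + 3*x) sin(5*x) dx = (-pi**2/5 + 2/125 + 3*pi/5) - (-2/125) = -pi**2/5 + 4/125 + 3*pi/5.
Hence b_5 = (2/pi)·(-pi**2/5 + 4/125 + 3*pi/5) = 2*(-25*pi**2 + 4 + 75*pi)/(125*pi).

2*(-25*pi**2 + 4 + 75*pi)/(125*pi)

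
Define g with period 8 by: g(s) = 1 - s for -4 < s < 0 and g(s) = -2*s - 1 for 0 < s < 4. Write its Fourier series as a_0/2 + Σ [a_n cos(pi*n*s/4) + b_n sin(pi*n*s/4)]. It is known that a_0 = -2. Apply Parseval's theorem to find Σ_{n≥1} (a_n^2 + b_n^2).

116/3

Parseval: a_0^2/2 + Σ_{n≥1} (a_n^2+b_n^2) = 1/4 ∫_{-4}^{4} g(s)^2 ds = 122/3.
Subtract a_0^2/2 = 2: Σ (a_n^2+b_n^2) = 116/3.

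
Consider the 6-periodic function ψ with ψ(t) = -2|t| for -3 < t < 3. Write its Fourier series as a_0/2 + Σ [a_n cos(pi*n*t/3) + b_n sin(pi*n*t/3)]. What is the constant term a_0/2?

a_0 = 1/3 ∫_{-3}^{3} ψ(t) dt = 1/3 · (-18) = -6.
So the constant term a_0/2 = -3.

-3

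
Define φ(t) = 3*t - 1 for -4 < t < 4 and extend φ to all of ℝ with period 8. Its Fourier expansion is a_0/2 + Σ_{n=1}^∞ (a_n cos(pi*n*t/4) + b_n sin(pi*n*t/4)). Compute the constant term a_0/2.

-1

a_0 = 1/4 ∫_{-4}^{4} φ(t) dt = 1/4 · (-8) = -2.
So the constant term a_0/2 = -1.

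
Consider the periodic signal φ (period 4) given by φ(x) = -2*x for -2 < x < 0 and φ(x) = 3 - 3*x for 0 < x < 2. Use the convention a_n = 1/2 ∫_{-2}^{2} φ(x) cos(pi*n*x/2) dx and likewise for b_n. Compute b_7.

-4/(7*pi)

b_7 = 1/2 ∫_{-2}^{2} φ(x) sin(7*pi*x/2) dx.
Split the integral at the breakpoints.
Integrating by parts (boundary term plus one more integral), an antiderivative of (-2*x) sin(7*pi*x/2) is 4*x*cos(7*pi*x/2)/(7*pi) - 8*sin(7*pi*x/2)/(49*pi**2); evaluating from -2 to 0: ∫_{-2}^{0} (-2*x) sin(7*pi*x/2) dx = (0) - (8/(7*pi)) = -8/(7*pi).
Integrating by parts (boundary term plus one more integral), an antiderivative of (3 - 3*x) sin(7*pi*x/2) is 6*x*cos(7*pi*x/2)/(7*pi) - 12*sin(7*pi*x/2)/(49*pi**2) - 6*cos(7*pi*x/2)/(7*pi); evaluating from 0 to 2: ∫_{0}^{2} (3 - 3*x) sin(7*pi*x/2) dx = (-6/(7*pi)) - (-6/(7*pi)) = 0.
Summing the pieces and multiplying by (1/2) gives b_7 = -4/(7*pi).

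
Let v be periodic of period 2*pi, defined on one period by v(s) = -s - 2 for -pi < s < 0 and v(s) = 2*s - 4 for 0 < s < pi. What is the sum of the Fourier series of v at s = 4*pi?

s = 4*pi differs from s = 0 by 2 full period(s), and the series is 2*pi-periodic.
At s = 0 the one-sided limits are v(0^-) = -2 and v(0^+) = -4.
By Dirichlet's theorem the series converges to their average, [(-2) + (-4)]/2 = -3.

-3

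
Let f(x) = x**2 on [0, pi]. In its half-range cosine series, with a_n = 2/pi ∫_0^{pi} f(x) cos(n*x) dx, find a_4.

1/4

a_4 = 2/pi ∫_0^{pi} (x**2) cos(4*x) dx.
Integrating by parts twice (tabular method), an antiderivative of (x**2) cos(4*x) is x**2*sin(4*x)/4 + x*cos(4*x)/8 - sin(4*x)/32; evaluating from 0 to pi: ∫_{0}^{pi} (x**2) cos(4*x) dx = (pi/8) - (0) = pi/8.
Hence a_4 = (2/pi)·(pi/8) = 1/4.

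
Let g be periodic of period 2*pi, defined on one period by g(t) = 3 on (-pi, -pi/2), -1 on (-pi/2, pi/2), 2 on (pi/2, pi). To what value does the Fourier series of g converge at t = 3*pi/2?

1

t = 3*pi/2 differs from t = -pi/2 by 1 full period(s), and the series is 2*pi-periodic.
At t = -pi/2 the one-sided limits are g(-pi/2^-) = 3 and g(-pi/2^+) = -1.
By Dirichlet's theorem the series converges to their average, [(3) + (-1)]/2 = 1.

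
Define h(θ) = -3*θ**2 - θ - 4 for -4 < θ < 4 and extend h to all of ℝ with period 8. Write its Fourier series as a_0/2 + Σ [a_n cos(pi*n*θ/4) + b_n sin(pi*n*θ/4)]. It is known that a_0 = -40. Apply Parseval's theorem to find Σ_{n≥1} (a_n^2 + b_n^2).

6304/15

Parseval: a_0^2/2 + Σ_{n≥1} (a_n^2+b_n^2) = 1/4 ∫_{-4}^{4} h(θ)^2 dθ = 18304/15.
Subtract a_0^2/2 = 800: Σ (a_n^2+b_n^2) = 6304/15.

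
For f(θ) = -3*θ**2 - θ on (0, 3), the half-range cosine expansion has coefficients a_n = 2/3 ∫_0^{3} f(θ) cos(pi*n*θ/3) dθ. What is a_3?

40/(3*pi**2)

a_3 = 2/3 ∫_0^{3} (-3*θ**2 - θ) cos(pi*θ) dθ.
Integrating by parts twice (tabular method), an antiderivative of (-3*θ**2 - θ) cos(pi*θ) is -3*θ**2*sin(pi*θ)/pi - θ*sin(pi*θ)/pi - 6*θ*cos(pi*θ)/pi**2 + 6*sin(pi*θ)/pi**3 - cos(pi*θ)/pi**2; evaluating from 0 to 3: ∫_{0}^{3} (-3*θ**2 - θ) cos(pi*θ) dθ = (19/pi**2) - (-1/pi**2) = 20/pi**2.
Hence a_3 = (2/3)·(20/pi**2) = 40/(3*pi**2).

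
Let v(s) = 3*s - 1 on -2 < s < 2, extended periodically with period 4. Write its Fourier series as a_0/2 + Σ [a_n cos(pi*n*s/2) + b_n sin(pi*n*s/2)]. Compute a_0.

a_0 = 1/2 ∫_{-2}^{2} v(s) ds = 1/2 · (-4) = -2.

-2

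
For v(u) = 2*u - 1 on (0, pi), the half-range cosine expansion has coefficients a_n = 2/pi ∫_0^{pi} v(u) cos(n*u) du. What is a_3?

a_3 = 2/pi ∫_0^{pi} (2*u - 1) cos(3*u) du.
Integrating by parts (boundary term plus one more integral), an antiderivative of (2*u - 1) cos(3*u) is 2*u*sin(3*u)/3 - sin(3*u)/3 + 2*cos(3*u)/9; evaluating from 0 to pi: ∫_{0}^{pi} (2*u - 1) cos(3*u) du = (-2/9) - (2/9) = -4/9.
Hence a_3 = (2/pi)·(-4/9) = -8/(9*pi).

-8/(9*pi)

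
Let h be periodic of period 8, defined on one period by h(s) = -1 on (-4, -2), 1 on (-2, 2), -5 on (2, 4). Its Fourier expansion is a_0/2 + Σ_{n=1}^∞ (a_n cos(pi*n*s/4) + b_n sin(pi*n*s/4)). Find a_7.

-8/(7*pi)

a_7 = 1/4 ∫_{-4}^{4} h(s) cos(7*pi*s/4) ds.
Split the integral at the breakpoints.
Directly, an antiderivative of (-1) cos(7*pi*s/4) is -4*sin(7*pi*s/4)/(7*pi); evaluating from -4 to -2: ∫_{-4}^{-2} (-1) cos(7*pi*s/4) ds = (-4/(7*pi)) - (0) = -4/(7*pi).
Directly, an antiderivative of (1) cos(7*pi*s/4) is 4*sin(7*pi*s/4)/(7*pi); evaluating from -2 to 2: ∫_{-2}^{2} (1) cos(7*pi*s/4) ds = (-4/(7*pi)) - (4/(7*pi)) = -8/(7*pi).
Directly, an antiderivative of (-5) cos(7*pi*s/4) is -20*sin(7*pi*s/4)/(7*pi); evaluating from 2 to 4: ∫_{2}^{4} (-5) cos(7*pi*s/4) ds = (0) - (20/(7*pi)) = -20/(7*pi).
Summing the pieces and multiplying by (1/4) gives a_7 = -8/(7*pi).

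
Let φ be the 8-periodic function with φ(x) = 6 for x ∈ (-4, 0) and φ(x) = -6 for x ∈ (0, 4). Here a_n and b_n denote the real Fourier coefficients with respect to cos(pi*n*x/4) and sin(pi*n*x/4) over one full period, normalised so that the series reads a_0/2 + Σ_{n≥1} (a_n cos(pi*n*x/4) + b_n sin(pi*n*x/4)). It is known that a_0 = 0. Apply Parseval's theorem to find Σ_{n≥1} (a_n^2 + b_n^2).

72

Parseval: a_0^2/2 + Σ_{n≥1} (a_n^2+b_n^2) = 1/4 ∫_{-4}^{4} φ(x)^2 dx = 72.
Subtract a_0^2/2 = 0: Σ (a_n^2+b_n^2) = 72.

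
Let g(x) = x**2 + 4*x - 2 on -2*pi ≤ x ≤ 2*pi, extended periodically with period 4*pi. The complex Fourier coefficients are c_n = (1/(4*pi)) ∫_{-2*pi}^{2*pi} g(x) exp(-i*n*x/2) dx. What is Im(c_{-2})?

Since g is real-valued, Im(c_{-2}) = -(1/(4*pi)) ∫_{-2*pi}^{2*pi} g(x) sin(-x) dx = b_{2}/2.
Integrating by parts twice (tabular method), an antiderivative of (x**2 + 4*x - 2) sin(-x) is x**2*cos(x) - 2*x*sin(x) + 4*x*cos(x) - 4*sin(x) - 4*cos(x); evaluating from -2*pi to 2*pi: ∫_{-2*pi}^{2*pi} (x**2 + 4*x - 2) sin(-x) dx = (-4 + 8*pi + 4*pi**2) - (-8*pi - 4 + 4*pi**2) = 16*pi.
Hence Im(c_{-2}) = (-1/(4*pi))·(16*pi) = -4.

-4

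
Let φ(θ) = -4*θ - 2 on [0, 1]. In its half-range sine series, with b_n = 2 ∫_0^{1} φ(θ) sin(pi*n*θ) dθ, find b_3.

-16/(3*pi)

b_3 = 2 ∫_0^{1} (-4*θ - 2) sin(3*pi*θ) dθ.
Integrating by parts (boundary term plus one more integral), an antiderivative of (-4*θ - 2) sin(3*pi*θ) is 4*θ*cos(3*pi*θ)/(3*pi) - 4*sin(3*pi*θ)/(9*pi**2) + 2*cos(3*pi*θ)/(3*pi); evaluating from 0 to 1: ∫_{0}^{1} (-4*θ - 2) sin(3*pi*θ) dθ = (-2/pi) - (2/(3*pi)) = -8/(3*pi).
Hence b_3 = 2·(-8/(3*pi)) = -16/(3*pi).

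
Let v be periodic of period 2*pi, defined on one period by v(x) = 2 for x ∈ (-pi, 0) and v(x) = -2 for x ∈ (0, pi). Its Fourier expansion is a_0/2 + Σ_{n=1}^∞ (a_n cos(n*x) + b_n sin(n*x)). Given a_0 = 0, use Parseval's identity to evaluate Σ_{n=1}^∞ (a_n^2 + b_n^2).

Parseval: a_0^2/2 + Σ_{n≥1} (a_n^2+b_n^2) = 1/pi ∫_{-pi}^{pi} v(x)^2 dx = 8.
Subtract a_0^2/2 = 0: Σ (a_n^2+b_n^2) = 8.

8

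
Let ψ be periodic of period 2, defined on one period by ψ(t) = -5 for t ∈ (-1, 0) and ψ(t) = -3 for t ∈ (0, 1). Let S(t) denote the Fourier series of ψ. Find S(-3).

-4

t = -3 differs from t = -1 by -1 full period(s), and the series is 2-periodic.
At t = -1 the one-sided limits are ψ(-1^-) = -3 and ψ(-1^+) = -5.
By Dirichlet's theorem the series converges to their average, [(-3) + (-5)]/2 = -4.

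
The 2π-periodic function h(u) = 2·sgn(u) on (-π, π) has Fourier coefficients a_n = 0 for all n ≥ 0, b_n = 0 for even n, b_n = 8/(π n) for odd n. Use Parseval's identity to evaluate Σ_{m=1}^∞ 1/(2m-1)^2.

pi**2/8

Parseval: Σ b_n^2 = (1/π) ∫_{-π}^{π} h(u)^2 du = 8.
Only odd n contribute, with b_n^2 = 64/(π^2 n^2), so Σ_{m≥1} 1/(2m-1)^2 = π^2·(8)/64 = pi**2/8.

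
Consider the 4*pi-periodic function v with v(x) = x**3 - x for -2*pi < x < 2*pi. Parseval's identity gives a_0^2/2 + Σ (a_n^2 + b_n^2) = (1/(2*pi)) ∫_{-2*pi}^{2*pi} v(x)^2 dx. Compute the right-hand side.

(1/(2*pi)) ∫_{-2*pi}^{2*pi} v(x)^2 dx = (1/(2*pi)) · (16*pi**3*(-168*pi**2 + 35 + 240*pi**4)/105) = 8*pi**2*(-168*pi**2 + 35 + 240*pi**4)/105.

8*pi**2*(-168*pi**2 + 35 + 240*pi**4)/105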